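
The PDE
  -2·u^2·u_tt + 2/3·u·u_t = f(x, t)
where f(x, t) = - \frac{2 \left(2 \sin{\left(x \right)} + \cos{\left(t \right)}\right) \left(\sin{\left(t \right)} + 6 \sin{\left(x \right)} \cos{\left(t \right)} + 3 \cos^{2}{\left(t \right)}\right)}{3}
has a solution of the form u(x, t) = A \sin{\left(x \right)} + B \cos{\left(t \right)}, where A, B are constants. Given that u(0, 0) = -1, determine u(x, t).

Substitute the ansatz u = A \sin{\left(x \right)} + B \cos{\left(t \right)} into the left-hand side.
Derivatives of the ansatz:
  u_tt = - B \cos{\left(t \right)}
  u_t = - B \sin{\left(t \right)}
Term by term:
  -2·u^2·u_tt = 2 A^{2} B \sin^{2}{\left(x \right)} \cos{\left(t \right)} + 4 A B^{2} \sin{\left(x \right)} \cos^{2}{\left(t \right)} + 2 B^{3} \cos^{3}{\left(t \right)}
  2/3·u·u_t = - \frac{2 A B \sin{\left(t \right)} \sin{\left(x \right)}}{3} - \frac{2 B^{2} \sin{\left(t \right)} \cos{\left(t \right)}}{3}
So the left-hand side equals
  2 A^{2} B \sin^{2}{\left(x \right)} \cos{\left(t \right)} + 4 A B^{2} \sin{\left(x \right)} \cos^{2}{\left(t \right)} - \frac{2 A B \sin{\left(t \right)} \sin{\left(x \right)}}{3} + 2 B^{3} \cos^{3}{\left(t \right)} - \frac{2 B^{2} \sin{\left(t \right)} \cos{\left(t \right)}}{3}
This must equal f(x, t) identically; expanded, f = - \frac{4 \sin{\left(t \right)} \sin{\left(x \right)}}{3} - \frac{2 \sin{\left(t \right)} \cos{\left(t \right)}}{3} - 8 \sin^{2}{\left(x \right)} \cos{\left(t \right)} - 8 \sin{\left(x \right)} \cos^{2}{\left(t \right)} - 2 \cos^{3}{\left(t \right)}.
Matching coefficients of the independent functions:
  [\sin{\left(t \right)} \sin{\left(x \right)}]:  - \frac{2 A B}{3} = - \frac{4}{3}
  [\sin{\left(t \right)} \cos{\left(t \right)}]:  - \frac{2 B^{2}}{3} = - \frac{2}{3}
  [\sin{\left(x \right)} \cos^{2}{\left(t \right)}]:  4 A B^{2} = -8
  [\sin^{2}{\left(x \right)} \cos{\left(t \right)}]:  2 A^{2} B = -8
  [\cos^{3}{\left(t \right)}]:  2 B^{3} = -2
Solving: A = -2, B = -1.
Check against the point condition:
  u(0, 0) = -1  ⟹  B = -1  ✓
Hence u(x, t) = - 2 \sin{\left(x \right)} - \cos{\left(t \right)}.

Answer: u(x, t) = - 2 \sin{\left(x \right)} - \cos{\left(t \right)}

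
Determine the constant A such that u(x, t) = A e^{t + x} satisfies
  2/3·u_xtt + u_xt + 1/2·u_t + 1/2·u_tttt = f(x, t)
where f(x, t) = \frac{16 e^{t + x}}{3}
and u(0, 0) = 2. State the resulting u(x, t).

Substitute the ansatz u = A e^{t + x} into the left-hand side.
Derivatives of the ansatz:
  u_xtt = A e^{t} e^{x}
  u_xt = A e^{t} e^{x}
  u_t = A e^{t} e^{x}
  u_tttt = A e^{t} e^{x}
Term by term:
  2/3·u_xtt = \frac{2 A e^{t} e^{x}}{3}
  u_xt = A e^{t} e^{x}
  1/2·u_t = \frac{A e^{t} e^{x}}{2}
  1/2·u_tttt = \frac{A e^{t} e^{x}}{2}
So the left-hand side equals
  \frac{8 A e^{t} e^{x}}{3}
This must equal f(x, t) identically; expanded, f = \frac{16 e^{t} e^{x}}{3}.
Matching coefficients of the independent functions:
  [e^{t} e^{x}]:  \frac{8 A}{3} = \frac{16}{3}
Solving: A = 2.
Check against the point condition:
  u(0, 0) = 2  ⟹  A = 2  ✓
Hence u(x, t) = 2 e^{t + x}.

Answer: u(x, t) = 2 e^{t + x}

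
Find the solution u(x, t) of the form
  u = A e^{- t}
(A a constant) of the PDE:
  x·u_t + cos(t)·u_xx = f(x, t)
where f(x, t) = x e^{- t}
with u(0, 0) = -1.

Substitute the ansatz u = A e^{- t} into the left-hand side.
Derivatives of the ansatz:
  u_t = - A e^{- t}
  u_xx = 0
Term by term:
  x·u_t = - A x e^{- t}
  cos(t)·u_xx = 0
So the left-hand side equals
  - A x e^{- t}
This must equal f(x, t) = x e^{- t} identically.
Matching coefficients of the independent functions:
  [x e^{- t}]:  - A = 1
Solving: A = -1.
Check against the point condition:
  u(0, 0) = -1  ⟹  A = -1  ✓
Hence u(x, t) = - e^{- t}.

Answer: u(x, t) = - e^{- t}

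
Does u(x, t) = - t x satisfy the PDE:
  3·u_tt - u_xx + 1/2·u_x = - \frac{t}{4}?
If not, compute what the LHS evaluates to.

Evaluate each term of the left-hand side for u = - t x.
Derivatives:
  u_tt = 0
  u_xx = 0
  u_x = - t
Terms:
  3·u_tt = 0
  -u_xx = 0
  1/2·u_x = - \frac{t}{2}
Sum: LHS = - \frac{t}{2}
Given right-hand side: - \frac{t}{4}. Difference LHS − RHS = - \frac{t}{4} ≠ 0, so u is not a solution.

Answer: No, the LHS evaluates to - \frac{t}{2}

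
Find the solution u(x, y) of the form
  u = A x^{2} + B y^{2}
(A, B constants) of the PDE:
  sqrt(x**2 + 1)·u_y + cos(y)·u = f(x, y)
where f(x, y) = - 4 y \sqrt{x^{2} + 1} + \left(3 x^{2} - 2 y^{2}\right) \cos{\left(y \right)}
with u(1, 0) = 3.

Answer: u(x, y) = 3 x^{2} - 2 y^{2}

Derivation:
Substitute the ansatz u = A x^{2} + B y^{2} into the left-hand side.
Derivatives of the ansatz:
  u_y = 2 B y
Term by term:
  sqrt(x**2 + 1)·u_y = 2 B y \sqrt{x^{2} + 1}
  cos(y)·u = A x^{2} \cos{\left(y \right)} + B y^{2} \cos{\left(y \right)}
So the left-hand side equals
  A x^{2} \cos{\left(y \right)} + B y^{2} \cos{\left(y \right)} + 2 B y \sqrt{x^{2} + 1}
This must equal f(x, y) identically; expanded, f = 3 x^{2} \cos{\left(y \right)} - 2 y^{2} \cos{\left(y \right)} - 4 y \sqrt{x^{2} + 1}.
Matching coefficients of the independent functions:
  [x^{2} \cos{\left(y \right)}]:  A = 3
  [y \sqrt{x^{2} + 1}]:  2 B = -4
  [y^{2} \cos{\left(y \right)}]:  B = -2
Solving: A = 3, B = -2.
Check against the point condition:
  u(1, 0) = 3  ⟹  A = 3  ✓
Hence u(x, y) = 3 x^{2} - 2 y^{2}.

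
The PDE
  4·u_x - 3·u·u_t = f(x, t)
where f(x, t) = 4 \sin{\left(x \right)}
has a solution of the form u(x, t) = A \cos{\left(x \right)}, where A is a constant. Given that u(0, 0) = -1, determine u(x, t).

Answer: u(x, t) = - \cos{\left(x \right)}

Derivation:
Substitute the ansatz u = A \cos{\left(x \right)} into the left-hand side.
Derivatives of the ansatz:
  u_x = - A \sin{\left(x \right)}
  u_t = 0
Term by term:
  4·u_x = - 4 A \sin{\left(x \right)}
  -3·u·u_t = 0
So the left-hand side equals
  - 4 A \sin{\left(x \right)}
This must equal f(x, t) = 4 \sin{\left(x \right)} identically.
Matching coefficients of the independent functions:
  [\sin{\left(x \right)}]:  - 4 A = 4
Solving: A = -1.
Check against the point condition:
  u(0, 0) = -1  ⟹  A = -1  ✓
Hence u(x, t) = - \cos{\left(x \right)}.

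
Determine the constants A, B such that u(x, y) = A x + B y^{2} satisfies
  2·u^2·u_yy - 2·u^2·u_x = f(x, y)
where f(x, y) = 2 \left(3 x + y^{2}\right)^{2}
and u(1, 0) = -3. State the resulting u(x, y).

Substitute the ansatz u = A x + B y^{2} into the left-hand side.
Derivatives of the ansatz:
  u_yy = 2 B
  u_x = A
Term by term:
  2·u^2·u_yy = 4 A^{2} B x^{2} + 8 A B^{2} x y^{2} + 4 B^{3} y^{4}
  -2·u^2·u_x = - 2 A^{3} x^{2} - 4 A^{2} B x y^{2} - 2 A B^{2} y^{4}
So the left-hand side equals
  - 2 A^{3} x^{2} + 4 A^{2} B x^{2} - 4 A^{2} B x y^{2} + 8 A B^{2} x y^{2} - 2 A B^{2} y^{4} + 4 B^{3} y^{4}
This must equal f(x, y) identically; expanded, f = 18 x^{2} + 12 x y^{2} + 2 y^{4}.
Matching coefficients of the independent functions:
  [x^{2}]:  - 2 A^{3} + 4 A^{2} B = 18
  [y^{4}]:  - 2 A B^{2} + 4 B^{3} = 2
  [x y^{2}]:  - 4 A^{2} B + 8 A B^{2} = 12
Solving: A = -3, B = -1.
Check against the point condition:
  u(1, 0) = -3  ⟹  A = -3  ✓
Hence u(x, y) = - 3 x - y^{2}.

Answer: u(x, y) = - 3 x - y^{2}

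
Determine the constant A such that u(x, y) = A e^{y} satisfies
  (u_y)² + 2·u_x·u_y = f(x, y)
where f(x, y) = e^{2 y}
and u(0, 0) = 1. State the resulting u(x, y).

Substitute the ansatz u = A e^{y} into the left-hand side.
Derivatives of the ansatz:
  u_y = A e^{y}
  u_x = 0
Term by term:
  (u_y)² = A^{2} e^{2 y}
  2·u_x·u_y = 0
So the left-hand side equals
  A^{2} e^{2 y}
This must equal f(x, y) = e^{2 y} identically.
Matching coefficients of the independent functions:
  [e^{2 y}]:  A^{2} = 1
These equations allow (A) = (-1) or (1).
Impose the point condition(s):
  u(0, 0) = 1  ⟹  A = 1
Only A = 1 satisfies everything.
Hence u(x, y) = e^{y}.

Answer: u(x, y) = e^{y}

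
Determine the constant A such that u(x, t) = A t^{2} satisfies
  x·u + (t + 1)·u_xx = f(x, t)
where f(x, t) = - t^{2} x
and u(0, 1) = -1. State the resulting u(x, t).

Substitute the ansatz u = A t^{2} into the left-hand side.
Derivatives of the ansatz:
  u_xx = 0
Term by term:
  x·u = A t^{2} x
  (t + 1)·u_xx = 0
So the left-hand side equals
  A t^{2} x
This must equal f(x, t) = - t^{2} x identically.
Matching coefficients of the independent functions:
  [t^{2} x]:  A = -1
Solving: A = -1.
Check against the point condition:
  u(0, 1) = -1  ⟹  A = -1  ✓
Hence u(x, t) = - t^{2}.

Answer: u(x, t) = - t^{2}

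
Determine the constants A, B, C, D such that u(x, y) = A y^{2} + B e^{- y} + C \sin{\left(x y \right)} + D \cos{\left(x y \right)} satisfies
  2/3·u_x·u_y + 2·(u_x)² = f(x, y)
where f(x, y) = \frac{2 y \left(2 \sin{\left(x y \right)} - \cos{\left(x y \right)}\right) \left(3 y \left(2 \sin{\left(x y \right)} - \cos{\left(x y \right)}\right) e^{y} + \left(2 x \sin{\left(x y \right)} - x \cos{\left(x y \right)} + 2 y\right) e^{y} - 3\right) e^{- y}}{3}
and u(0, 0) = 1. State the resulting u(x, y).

Substitute the ansatz u = A y^{2} + B e^{- y} + C \sin{\left(x y \right)} + D \cos{\left(x y \right)} into the left-hand side.
Derivatives of the ansatz:
  u_x = C y \cos{\left(x y \right)} - D y \sin{\left(x y \right)}
  u_y = 2 A y - B e^{- y} + C x \cos{\left(x y \right)} - D x \sin{\left(x y \right)}
Term by term:
  2/3·u_x·u_y = \frac{4 A C y^{2} \cos{\left(x y \right)}}{3} - \frac{4 A D y^{2} \sin{\left(x y \right)}}{3} - \frac{2 B C y e^{- y} \cos{\left(x y \right)}}{3} + \frac{2 B D y e^{- y} \sin{\left(x y \right)}}{3} + \frac{2 C^{2} x y \cos^{2}{\left(x y \right)}}{3} - \frac{4 C D x y \sin{\left(x y \right)} \cos{\left(x y \right)}}{3} + \frac{2 D^{2} x y \sin^{2}{\left(x y \right)}}{3}
  2·(u_x)² = 2 C^{2} y^{2} \cos^{2}{\left(x y \right)} - 4 C D y^{2} \sin{\left(x y \right)} \cos{\left(x y \right)} + 2 D^{2} y^{2} \sin^{2}{\left(x y \right)}
So the left-hand side equals
  \frac{4 A C y^{2} \cos{\left(x y \right)}}{3} - \frac{4 A D y^{2} \sin{\left(x y \right)}}{3} - \frac{2 B C y e^{- y} \cos{\left(x y \right)}}{3} + \frac{2 B D y e^{- y} \sin{\left(x y \right)}}{3} + \frac{2 C^{2} x y \cos^{2}{\left(x y \right)}}{3} + 2 C^{2} y^{2} \cos^{2}{\left(x y \right)} - \frac{4 C D x y \sin{\left(x y \right)} \cos{\left(x y \right)}}{3} - 4 C D y^{2} \sin{\left(x y \right)} \cos{\left(x y \right)} + \frac{2 D^{2} x y \sin^{2}{\left(x y \right)}}{3} + 2 D^{2} y^{2} \sin^{2}{\left(x y \right)}
This must equal f(x, y) identically; expanded, f = \frac{8 x y \sin^{2}{\left(x y \right)}}{3} - \frac{8 x y \sin{\left(x y \right)} \cos{\left(x y \right)}}{3} + \frac{2 x y \cos^{2}{\left(x y \right)}}{3} + 8 y^{2} \sin^{2}{\left(x y \right)} - 8 y^{2} \sin{\left(x y \right)} \cos{\left(x y \right)} + \frac{8 y^{2} \sin{\left(x y \right)}}{3} + 2 y^{2} \cos^{2}{\left(x y \right)} - \frac{4 y^{2} \cos{\left(x y \right)}}{3} - 4 y e^{- y} \sin{\left(x y \right)} + 2 y e^{- y} \cos{\left(x y \right)}.
Matching coefficients of the independent functions:
  [y^{2} \sin{\left(x y \right)}]:  - \frac{4 A D}{3} = \frac{8}{3}
  [y^{2} \sin^{2}{\left(x y \right)}]:  2 D^{2} = 8
  [y^{2} \cos{\left(x y \right)}]:  \frac{4 A C}{3} = - \frac{4}{3}
  [y^{2} \cos^{2}{\left(x y \right)}]:  2 C^{2} = 2
  [x y \sin^{2}{\left(x y \right)}]:  \frac{2 D^{2}}{3} = \frac{8}{3}
  [x y \cos^{2}{\left(x y \right)}]:  \frac{2 C^{2}}{3} = \frac{2}{3}
  [y e^{- y} \sin{\left(x y \right)}]:  \frac{2 B D}{3} = -4
  [y e^{- y} \cos{\left(x y \right)}]:  - \frac{2 B C}{3} = 2
  [y^{2} \sin{\left(x y \right)} \cos{\left(x y \right)}]:  - 4 C D = -8
  [x y \sin{\left(x y \right)} \cos{\left(x y \right)}]:  - \frac{4 C D}{3} = - \frac{8}{3}
These equations allow (A, B, C, D) = (-1, -3, 1, 2) or (1, 3, -1, -2).
Impose the point condition(s):
  u(0, 0) = 1  ⟹  B + D = 1
Only A = 1, B = 3, C = -1, D = -2 satisfies everything.
Hence u(x, y) = y^{2} - \sin{\left(x y \right)} - 2 \cos{\left(x y \right)} + 3 e^{- y}.

Answer: u(x, y) = y^{2} - \sin{\left(x y \right)} - 2 \cos{\left(x y \right)} + 3 e^{- y}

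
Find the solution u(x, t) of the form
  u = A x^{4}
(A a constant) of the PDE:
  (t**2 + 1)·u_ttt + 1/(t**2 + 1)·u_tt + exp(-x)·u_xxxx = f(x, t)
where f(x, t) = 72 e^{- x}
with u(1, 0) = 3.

Substitute the ansatz u = A x^{4} into the left-hand side.
Derivatives of the ansatz:
  u_ttt = 0
  u_tt = 0
  u_xxxx = 24 A
Term by term:
  (t**2 + 1)·u_ttt = 0
  1/(t**2 + 1)·u_tt = 0
  exp(-x)·u_xxxx = 24 A e^{- x}
So the left-hand side equals
  24 A e^{- x}
This must equal f(x, t) = 72 e^{- x} identically.
Matching coefficients of the independent functions:
  [e^{- x}]:  24 A = 72
Solving: A = 3.
Check against the point condition:
  u(1, 0) = 3  ⟹  A = 3  ✓
Hence u(x, t) = 3 x^{4}.

Answer: u(x, t) = 3 x^{4}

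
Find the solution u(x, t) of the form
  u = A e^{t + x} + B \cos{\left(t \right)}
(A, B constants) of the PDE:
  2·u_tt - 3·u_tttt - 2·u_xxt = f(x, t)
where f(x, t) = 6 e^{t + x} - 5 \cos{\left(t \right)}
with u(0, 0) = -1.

Answer: u(x, t) = - 2 e^{t + x} + \cos{\left(t \right)}

Derivation:
Substitute the ansatz u = A e^{t + x} + B \cos{\left(t \right)} into the left-hand side.
Derivatives of the ansatz:
  u_tt = A e^{t} e^{x} - B \cos{\left(t \right)}
  u_tttt = A e^{t} e^{x} + B \cos{\left(t \right)}
  u_xxt = A e^{t} e^{x}
Term by term:
  2·u_tt = 2 A e^{t} e^{x} - 2 B \cos{\left(t \right)}
  -3·u_tttt = - 3 A e^{t} e^{x} - 3 B \cos{\left(t \right)}
  -2·u_xxt = - 2 A e^{t} e^{x}
So the left-hand side equals
  - 3 A e^{t} e^{x} - 5 B \cos{\left(t \right)}
This must equal f(x, t) identically; expanded, f = 6 e^{t} e^{x} - 5 \cos{\left(t \right)}.
Matching coefficients of the independent functions:
  [e^{t} e^{x}]:  - 3 A = 6
  [\cos{\left(t \right)}]:  - 5 B = -5
Solving: A = -2, B = 1.
Check against the point condition:
  u(0, 0) = -1  ⟹  A + B = -1  ✓
Hence u(x, t) = - 2 e^{t + x} + \cos{\left(t \right)}.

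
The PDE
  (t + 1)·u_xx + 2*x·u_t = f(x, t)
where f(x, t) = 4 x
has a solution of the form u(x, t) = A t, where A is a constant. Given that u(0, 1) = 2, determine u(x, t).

Substitute the ansatz u = A t into the left-hand side.
Derivatives of the ansatz:
  u_xx = 0
  u_t = A
Term by term:
  (t + 1)·u_xx = 0
  2*x·u_t = 2 A x
So the left-hand side equals
  2 A x
This must equal f(x, t) = 4 x identically.
Matching coefficients of the independent functions:
  [x]:  2 A = 4
Solving: A = 2.
Check against the point condition:
  u(0, 1) = 2  ⟹  A = 2  ✓
Hence u(x, t) = 2 t.

Answer: u(x, t) = 2 t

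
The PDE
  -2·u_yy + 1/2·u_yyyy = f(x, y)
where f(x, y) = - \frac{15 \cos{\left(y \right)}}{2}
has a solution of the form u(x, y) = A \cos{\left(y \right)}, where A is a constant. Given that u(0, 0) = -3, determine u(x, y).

Substitute the ansatz u = A \cos{\left(y \right)} into the left-hand side.
Derivatives of the ansatz:
  u_yy = - A \cos{\left(y \right)}
  u_yyyy = A \cos{\left(y \right)}
Term by term:
  -2·u_yy = 2 A \cos{\left(y \right)}
  1/2·u_yyyy = \frac{A \cos{\left(y \right)}}{2}
So the left-hand side equals
  \frac{5 A \cos{\left(y \right)}}{2}
This must equal f(x, y) = - \frac{15 \cos{\left(y \right)}}{2} identically.
Matching coefficients of the independent functions:
  [\cos{\left(y \right)}]:  \frac{5 A}{2} = - \frac{15}{2}
Solving: A = -3.
Check against the point condition:
  u(0, 0) = -3  ⟹  A = -3  ✓
Hence u(x, y) = - 3 \cos{\left(y \right)}.

Answer: u(x, y) = - 3 \cos{\left(y \right)}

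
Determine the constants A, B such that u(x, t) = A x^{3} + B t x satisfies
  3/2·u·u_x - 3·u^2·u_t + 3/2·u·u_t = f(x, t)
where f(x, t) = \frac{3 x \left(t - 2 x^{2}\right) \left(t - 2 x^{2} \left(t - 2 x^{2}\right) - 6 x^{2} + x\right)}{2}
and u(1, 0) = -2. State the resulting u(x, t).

Substitute the ansatz u = A x^{3} + B t x into the left-hand side.
Derivatives of the ansatz:
  u_x = 3 A x^{2} + B t
  u_t = B x
Term by term:
  3/2·u·u_x = \frac{9 A^{2} x^{5}}{2} + 6 A B t x^{3} + \frac{3 B^{2} t^{2} x}{2}
  -3·u^2·u_t = - 3 A^{2} B x^{7} - 6 A B^{2} t x^{5} - 3 B^{3} t^{2} x^{3}
  3/2·u·u_t = \frac{3 A B x^{4}}{2} + \frac{3 B^{2} t x^{2}}{2}
So the left-hand side equals
  - 3 A^{2} B x^{7} + \frac{9 A^{2} x^{5}}{2} - 6 A B^{2} t x^{5} + 6 A B t x^{3} + \frac{3 A B x^{4}}{2} - 3 B^{3} t^{2} x^{3} + \frac{3 B^{2} t^{2} x}{2} + \frac{3 B^{2} t x^{2}}{2}
This must equal f(x, t) identically; expanded, f = - 3 t^{2} x^{3} + \frac{3 t^{2} x}{2} + 12 t x^{5} - 12 t x^{3} + \frac{3 t x^{2}}{2} - 12 x^{7} + 18 x^{5} - 3 x^{4}.
Matching coefficients of the independent functions:
  [x^{4}]:  \frac{3 A B}{2} = -3
  [x^{5}]:  \frac{9 A^{2}}{2} = 18
  [x^{7}]:  - 3 A^{2} B = -12
  [t x^{2}, t^{2} x]:  \frac{3 B^{2}}{2} = \frac{3}{2}
  [t x^{3}]:  6 A B = -12
  [t x^{5}]:  - 6 A B^{2} = 12
  [t^{2} x^{3}]:  - 3 B^{3} = -3
Solving: A = -2, B = 1.
Check against the point condition:
  u(1, 0) = -2  ⟹  A = -2  ✓
Hence u(x, t) = t x - 2 x^{3}.

Answer: u(x, t) = t x - 2 x^{3}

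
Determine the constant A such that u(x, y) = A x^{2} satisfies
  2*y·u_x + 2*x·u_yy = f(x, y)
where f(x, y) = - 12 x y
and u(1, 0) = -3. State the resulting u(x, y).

Substitute the ansatz u = A x^{2} into the left-hand side.
Derivatives of the ansatz:
  u_x = 2 A x
  u_yy = 0
Term by term:
  2*y·u_x = 4 A x y
  2*x·u_yy = 0
So the left-hand side equals
  4 A x y
This must equal f(x, y) = - 12 x y identically.
Matching coefficients of the independent functions:
  [x y]:  4 A = -12
Solving: A = -3.
Check against the point condition:
  u(1, 0) = -3  ⟹  A = -3  ✓
Hence u(x, y) = - 3 x^{2}.

Answer: u(x, y) = - 3 x^{2}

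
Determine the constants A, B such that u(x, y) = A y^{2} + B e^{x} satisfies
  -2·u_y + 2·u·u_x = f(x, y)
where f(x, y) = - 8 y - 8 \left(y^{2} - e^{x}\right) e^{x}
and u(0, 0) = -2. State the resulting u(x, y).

Substitute the ansatz u = A y^{2} + B e^{x} into the left-hand side.
Derivatives of the ansatz:
  u_y = 2 A y
  u_x = B e^{x}
Term by term:
  -2·u_y = - 4 A y
  2·u·u_x = 2 A B y^{2} e^{x} + 2 B^{2} e^{2 x}
So the left-hand side equals
  2 A B y^{2} e^{x} - 4 A y + 2 B^{2} e^{2 x}
This must equal f(x, y) identically; expanded, f = - 8 y^{2} e^{x} - 8 y + 8 e^{2 x}.
Matching coefficients of the independent functions:
  [y]:  - 4 A = -8
  [y^{2} e^{x}]:  2 A B = -8
  [e^{2 x}]:  2 B^{2} = 8
Solving: A = 2, B = -2.
Check against the point condition:
  u(0, 0) = -2  ⟹  B = -2  ✓
Hence u(x, y) = 2 y^{2} - 2 e^{x}.

Answer: u(x, y) = 2 y^{2} - 2 e^{x}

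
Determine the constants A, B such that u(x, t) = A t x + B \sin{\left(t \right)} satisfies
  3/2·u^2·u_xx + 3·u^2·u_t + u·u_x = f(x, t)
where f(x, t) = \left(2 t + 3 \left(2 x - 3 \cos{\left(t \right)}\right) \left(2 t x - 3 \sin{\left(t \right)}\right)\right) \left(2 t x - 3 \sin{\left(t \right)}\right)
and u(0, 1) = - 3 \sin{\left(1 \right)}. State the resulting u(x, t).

Substitute the ansatz u = A t x + B \sin{\left(t \right)} into the left-hand side.
Derivatives of the ansatz:
  u_xx = 0
  u_t = A x + B \cos{\left(t \right)}
  u_x = A t
Term by term:
  3/2·u^2·u_xx = 0
  3·u^2·u_t = 3 A^{3} t^{2} x^{3} + 3 A^{2} B t^{2} x^{2} \cos{\left(t \right)} + 6 A^{2} B t x^{2} \sin{\left(t \right)} + 6 A B^{2} t x \sin{\left(t \right)} \cos{\left(t \right)} + 3 A B^{2} x \sin^{2}{\left(t \right)} + 3 B^{3} \sin^{2}{\left(t \right)} \cos{\left(t \right)}
  u·u_x = A^{2} t^{2} x + A B t \sin{\left(t \right)}
So the left-hand side equals
  3 A^{3} t^{2} x^{3} + 3 A^{2} B t^{2} x^{2} \cos{\left(t \right)} + 6 A^{2} B t x^{2} \sin{\left(t \right)} + A^{2} t^{2} x + 6 A B^{2} t x \sin{\left(t \right)} \cos{\left(t \right)} + 3 A B^{2} x \sin^{2}{\left(t \right)} + A B t \sin{\left(t \right)} + 3 B^{3} \sin^{2}{\left(t \right)} \cos{\left(t \right)}
This must equal f(x, t) identically; expanded, f = 24 t^{2} x^{3} - 36 t^{2} x^{2} \cos{\left(t \right)} + 4 t^{2} x - 72 t x^{2} \sin{\left(t \right)} + 108 t x \sin{\left(t \right)} \cos{\left(t \right)} - 6 t \sin{\left(t \right)} + 54 x \sin^{2}{\left(t \right)} - 81 \sin^{2}{\left(t \right)} \cos{\left(t \right)}.
Matching coefficients of the independent functions:
  [t \sin{\left(t \right)}]:  A B = -6
  [t^{2} x]:  A^{2} = 4
  [t^{2} x^{3}]:  3 A^{3} = 24
  [x \sin^{2}{\left(t \right)}]:  3 A B^{2} = 54
  [\sin^{2}{\left(t \right)} \cos{\left(t \right)}]:  3 B^{3} = -81
  [t x^{2} \sin{\left(t \right)}]:  6 A^{2} B = -72
  [t^{2} x^{2} \cos{\left(t \right)}]:  3 A^{2} B = -36
  [t x \sin{\left(t \right)} \cos{\left(t \right)}]:  6 A B^{2} = 108
Solving: A = 2, B = -3.
Check against the point condition:
  u(0, 1) = - 3 \sin{\left(1 \right)}  ⟹  B \sin{\left(1 \right)} = - 3 \sin{\left(1 \right)}  ✓
Hence u(x, t) = 2 t x - 3 \sin{\left(t \right)}.

Answer: u(x, t) = 2 t x - 3 \sin{\left(t \right)}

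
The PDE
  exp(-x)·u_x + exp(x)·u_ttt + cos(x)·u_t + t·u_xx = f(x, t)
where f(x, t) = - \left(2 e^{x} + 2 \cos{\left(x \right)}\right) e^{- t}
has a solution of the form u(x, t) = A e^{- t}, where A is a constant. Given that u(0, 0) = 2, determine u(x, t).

Substitute the ansatz u = A e^{- t} into the left-hand side.
Derivatives of the ansatz:
  u_x = 0
  u_ttt = - A e^{- t}
  u_t = - A e^{- t}
  u_xx = 0
Term by term:
  exp(-x)·u_x = 0
  exp(x)·u_ttt = - A e^{- t} e^{x}
  cos(x)·u_t = - A e^{- t} \cos{\left(x \right)}
  t·u_xx = 0
So the left-hand side equals
  - A e^{- t} e^{x} - A e^{- t} \cos{\left(x \right)}
This must equal f(x, t) identically; expanded, f = - 2 e^{- t} e^{x} - 2 e^{- t} \cos{\left(x \right)}.
Matching coefficients of the independent functions:
  [e^{- t} e^{x}, e^{- t} \cos{\left(x \right)}]:  - A = -2
Solving: A = 2.
Check against the point condition:
  u(0, 0) = 2  ⟹  A = 2  ✓
Hence u(x, t) = 2 e^{- t}.

Answer: u(x, t) = 2 e^{- t}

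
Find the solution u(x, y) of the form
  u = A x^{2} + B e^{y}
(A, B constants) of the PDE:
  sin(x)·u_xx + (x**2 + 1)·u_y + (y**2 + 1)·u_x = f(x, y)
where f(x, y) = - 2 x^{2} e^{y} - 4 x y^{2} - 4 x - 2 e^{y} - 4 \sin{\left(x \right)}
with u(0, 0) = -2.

Substitute the ansatz u = A x^{2} + B e^{y} into the left-hand side.
Derivatives of the ansatz:
  u_xx = 2 A
  u_y = B e^{y}
  u_x = 2 A x
Term by term:
  sin(x)·u_xx = 2 A \sin{\left(x \right)}
  (x**2 + 1)·u_y = B x^{2} e^{y} + B e^{y}
  (y**2 + 1)·u_x = 2 A x y^{2} + 2 A x
So the left-hand side equals
  2 A x y^{2} + 2 A x + 2 A \sin{\left(x \right)} + B x^{2} e^{y} + B e^{y}
This must equal f(x, y) = - 2 x^{2} e^{y} - 4 x y^{2} - 4 x - 2 e^{y} - 4 \sin{\left(x \right)} identically.
Matching coefficients of the independent functions:
  [x, x y^{2}, \sin{\left(x \right)}]:  2 A = -4
  [x^{2} e^{y}, e^{y}]:  B = -2
Solving: A = -2, B = -2.
Check against the point condition:
  u(0, 0) = -2  ⟹  B = -2  ✓
Hence u(x, y) = - 2 x^{2} - 2 e^{y}.

Answer: u(x, y) = - 2 x^{2} - 2 e^{y}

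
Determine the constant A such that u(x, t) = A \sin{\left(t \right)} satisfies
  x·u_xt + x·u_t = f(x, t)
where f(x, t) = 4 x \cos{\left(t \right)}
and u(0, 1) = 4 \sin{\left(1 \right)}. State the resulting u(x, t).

Substitute the ansatz u = A \sin{\left(t \right)} into the left-hand side.
Derivatives of the ansatz:
  u_xt = 0
  u_t = A \cos{\left(t \right)}
Term by term:
  x·u_xt = 0
  x·u_t = A x \cos{\left(t \right)}
So the left-hand side equals
  A x \cos{\left(t \right)}
This must equal f(x, t) = 4 x \cos{\left(t \right)} identically.
Matching coefficients of the independent functions:
  [x \cos{\left(t \right)}]:  A = 4
Solving: A = 4.
Check against the point condition:
  u(0, 1) = 4 \sin{\left(1 \right)}  ⟹  A \sin{\left(1 \right)} = 4 \sin{\left(1 \right)}  ✓
Hence u(x, t) = 4 \sin{\left(t \right)}.

Answer: u(x, t) = 4 \sin{\left(t \right)}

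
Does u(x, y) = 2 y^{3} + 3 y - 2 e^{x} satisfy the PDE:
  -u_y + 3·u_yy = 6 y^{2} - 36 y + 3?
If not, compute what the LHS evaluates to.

Evaluate each term of the left-hand side for u = 2 y^{3} + 3 y - 2 e^{x}.
Derivatives:
  u_y = 6 y^{2} + 3
  u_yy = 12 y
Terms:
  -u_y = - 6 y^{2} - 3
  3·u_yy = 36 y
Sum: LHS = - 6 y^{2} + 36 y - 3
Given right-hand side: 6 y^{2} - 36 y + 3. Difference LHS − RHS = - 12 y^{2} + 72 y - 6 ≠ 0, so u is not a solution.

Answer: No, the LHS evaluates to - 6 y^{2} + 36 y - 3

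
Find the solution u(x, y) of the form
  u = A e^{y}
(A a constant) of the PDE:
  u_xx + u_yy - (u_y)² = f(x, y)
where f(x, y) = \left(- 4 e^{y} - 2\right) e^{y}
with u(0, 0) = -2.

Substitute the ansatz u = A e^{y} into the left-hand side.
Derivatives of the ansatz:
  u_xx = 0
  u_yy = A e^{y}
  u_y = A e^{y}
Term by term:
  u_xx = 0
  u_yy = A e^{y}
  -(u_y)² = - A^{2} e^{2 y}
So the left-hand side equals
  - A^{2} e^{2 y} + A e^{y}
This must equal f(x, y) = \left(- 4 e^{y} - 2\right) e^{y} identically.
Matching coefficients of the independent functions:
  [e^{y}]:  A = -2
  [e^{2 y}]:  - A^{2} = -4
Solving: A = -2.
Check against the point condition:
  u(0, 0) = -2  ⟹  A = -2  ✓
Hence u(x, y) = - 2 e^{y}.

Answer: u(x, y) = - 2 e^{y}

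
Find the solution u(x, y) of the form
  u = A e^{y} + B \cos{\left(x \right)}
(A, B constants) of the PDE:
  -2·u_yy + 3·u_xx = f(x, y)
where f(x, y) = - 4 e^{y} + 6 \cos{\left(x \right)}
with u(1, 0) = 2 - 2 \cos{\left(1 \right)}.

Answer: u(x, y) = 2 e^{y} - 2 \cos{\left(x \right)}

Derivation:
Substitute the ansatz u = A e^{y} + B \cos{\left(x \right)} into the left-hand side.
Derivatives of the ansatz:
  u_yy = A e^{y}
  u_xx = - B \cos{\left(x \right)}
Term by term:
  -2·u_yy = - 2 A e^{y}
  3·u_xx = - 3 B \cos{\left(x \right)}
So the left-hand side equals
  - 2 A e^{y} - 3 B \cos{\left(x \right)}
This must equal f(x, y) = - 4 e^{y} + 6 \cos{\left(x \right)} identically.
Matching coefficients of the independent functions:
  [e^{y}]:  - 2 A = -4
  [\cos{\left(x \right)}]:  - 3 B = 6
Solving: A = 2, B = -2.
Check against the point condition:
  u(1, 0) = 2 - 2 \cos{\left(1 \right)}  ⟹  A + B \cos{\left(1 \right)} = 2 - 2 \cos{\left(1 \right)}  ✓
Hence u(x, y) = 2 e^{y} - 2 \cos{\left(x \right)}.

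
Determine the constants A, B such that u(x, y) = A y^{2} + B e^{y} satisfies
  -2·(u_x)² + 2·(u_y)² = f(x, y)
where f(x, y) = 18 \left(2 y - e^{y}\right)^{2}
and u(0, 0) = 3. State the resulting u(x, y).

Substitute the ansatz u = A y^{2} + B e^{y} into the left-hand side.
Derivatives of the ansatz:
  u_x = 0
  u_y = 2 A y + B e^{y}
Term by term:
  -2·(u_x)² = 0
  2·(u_y)² = 8 A^{2} y^{2} + 8 A B y e^{y} + 2 B^{2} e^{2 y}
So the left-hand side equals
  8 A^{2} y^{2} + 8 A B y e^{y} + 2 B^{2} e^{2 y}
This must equal f(x, y) identically; expanded, f = 72 y^{2} - 72 y e^{y} + 18 e^{2 y}.
Matching coefficients of the independent functions:
  [y^{2}]:  8 A^{2} = 72
  [y e^{y}]:  8 A B = -72
  [e^{2 y}]:  2 B^{2} = 18
These equations allow (A, B) = (-3, 3) or (3, -3).
Impose the point condition(s):
  u(0, 0) = 3  ⟹  B = 3
Only A = -3, B = 3 satisfies everything.
Hence u(x, y) = - 3 y^{2} + 3 e^{y}.

Answer: u(x, y) = - 3 y^{2} + 3 e^{y}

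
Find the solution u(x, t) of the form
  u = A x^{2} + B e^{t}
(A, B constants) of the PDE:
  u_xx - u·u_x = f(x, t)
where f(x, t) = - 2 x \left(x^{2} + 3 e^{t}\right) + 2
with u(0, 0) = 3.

Substitute the ansatz u = A x^{2} + B e^{t} into the left-hand side.
Derivatives of the ansatz:
  u_xx = 2 A
  u_x = 2 A x
Term by term:
  u_xx = 2 A
  -u·u_x = - 2 A^{2} x^{3} - 2 A B x e^{t}
So the left-hand side equals
  - 2 A^{2} x^{3} - 2 A B x e^{t} + 2 A
This must equal f(x, t) identically; expanded, f = - 2 x^{3} - 6 x e^{t} + 2.
Matching coefficients of the independent functions:
  [constant term]:  2 A = 2
  [x^{3}]:  - 2 A^{2} = -2
  [x e^{t}]:  - 2 A B = -6
Solving: A = 1, B = 3.
Check against the point condition:
  u(0, 0) = 3  ⟹  B = 3  ✓
Hence u(x, t) = x^{2} + 3 e^{t}.

Answer: u(x, t) = x^{2} + 3 e^{t}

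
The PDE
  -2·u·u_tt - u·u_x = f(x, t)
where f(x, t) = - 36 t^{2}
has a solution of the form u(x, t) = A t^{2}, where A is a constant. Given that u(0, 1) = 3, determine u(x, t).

Answer: u(x, t) = 3 t^{2}

Derivation:
Substitute the ansatz u = A t^{2} into the left-hand side.
Derivatives of the ansatz:
  u_tt = 2 A
  u_x = 0
Term by term:
  -2·u·u_tt = - 4 A^{2} t^{2}
  -u·u_x = 0
So the left-hand side equals
  - 4 A^{2} t^{2}
This must equal f(x, t) = - 36 t^{2} identically.
Matching coefficients of the independent functions:
  [t^{2}]:  - 4 A^{2} = -36
These equations allow (A) = (-3) or (3).
Impose the point condition(s):
  u(0, 1) = 3  ⟹  A = 3
Only A = 3 satisfies everything.
Hence u(x, t) = 3 t^{2}.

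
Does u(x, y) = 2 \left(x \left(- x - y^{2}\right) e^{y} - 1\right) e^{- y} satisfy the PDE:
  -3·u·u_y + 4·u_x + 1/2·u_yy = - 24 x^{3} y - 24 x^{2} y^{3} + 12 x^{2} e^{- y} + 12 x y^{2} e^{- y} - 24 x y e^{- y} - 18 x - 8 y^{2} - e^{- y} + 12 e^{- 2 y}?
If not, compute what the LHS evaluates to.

Evaluate each term of the left-hand side for u = 2 \left(x \left(- x - y^{2}\right) e^{y} - 1\right) e^{- y}.
Derivatives:
  u_y = - 4 x y + 2 e^{- y}
  u_x = - 4 x - 2 y^{2}
  u_yy = - 4 x - 2 e^{- y}
Terms:
  -3·u·u_y = - 12 \left(2 x y e^{y} - 1\right) \left(x \left(x + y^{2}\right) e^{y} + 1\right) e^{- 2 y}
  4·u_x = - 16 x - 8 y^{2}
  1/2·u_yy = - 2 x - e^{- y}
Sum: LHS = - 24 x^{3} y - 24 x^{2} y^{3} + 12 x^{2} e^{- y} + 12 x y^{2} e^{- y} - 24 x y e^{- y} - 18 x - 8 y^{2} - e^{- y} + 12 e^{- 2 y}
This is exactly the given right-hand side, so u is a solution.

Answer: Yes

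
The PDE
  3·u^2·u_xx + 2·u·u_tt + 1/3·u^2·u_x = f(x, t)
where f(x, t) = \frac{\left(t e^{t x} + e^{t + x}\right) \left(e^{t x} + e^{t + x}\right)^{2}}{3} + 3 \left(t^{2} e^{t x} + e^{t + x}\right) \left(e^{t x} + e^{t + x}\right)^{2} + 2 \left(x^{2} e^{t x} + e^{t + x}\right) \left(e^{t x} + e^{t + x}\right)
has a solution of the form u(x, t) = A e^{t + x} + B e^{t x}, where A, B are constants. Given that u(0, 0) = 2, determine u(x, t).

Substitute the ansatz u = A e^{t + x} + B e^{t x} into the left-hand side.
Derivatives of the ansatz:
  u_xx = A e^{t} e^{x} + B t^{2} e^{t x}
  u_tt = A e^{t} e^{x} + B x^{2} e^{t x}
  u_x = A e^{t} e^{x} + B t e^{t x}
Term by term:
  3·u^2·u_xx = 3 A^{3} e^{3 t} e^{3 x} + 3 A^{2} B t^{2} e^{2 t} e^{2 x} e^{t x} + 6 A^{2} B e^{2 t} e^{2 x} e^{t x} + 6 A B^{2} t^{2} e^{t} e^{x} e^{2 t x} + 3 A B^{2} e^{t} e^{x} e^{2 t x} + 3 B^{3} t^{2} e^{3 t x}
  2·u·u_tt = 2 A^{2} e^{2 t} e^{2 x} + 2 A B x^{2} e^{t} e^{x} e^{t x} + 2 A B e^{t} e^{x} e^{t x} + 2 B^{2} x^{2} e^{2 t x}
  1/3·u^2·u_x = \frac{A^{3} e^{3 t} e^{3 x}}{3} + \frac{A^{2} B t e^{2 t} e^{2 x} e^{t x}}{3} + \frac{2 A^{2} B e^{2 t} e^{2 x} e^{t x}}{3} + \frac{2 A B^{2} t e^{t} e^{x} e^{2 t x}}{3} + \frac{A B^{2} e^{t} e^{x} e^{2 t x}}{3} + \frac{B^{3} t e^{3 t x}}{3}
So the left-hand side equals
  \frac{10 A^{3} e^{3 t} e^{3 x}}{3} + 3 A^{2} B t^{2} e^{2 t} e^{2 x} e^{t x} + \frac{A^{2} B t e^{2 t} e^{2 x} e^{t x}}{3} + \frac{20 A^{2} B e^{2 t} e^{2 x} e^{t x}}{3} + 2 A^{2} e^{2 t} e^{2 x} + 6 A B^{2} t^{2} e^{t} e^{x} e^{2 t x} + \frac{2 A B^{2} t e^{t} e^{x} e^{2 t x}}{3} + \frac{10 A B^{2} e^{t} e^{x} e^{2 t x}}{3} + 2 A B x^{2} e^{t} e^{x} e^{t x} + 2 A B e^{t} e^{x} e^{t x} + 3 B^{3} t^{2} e^{3 t x} + \frac{B^{3} t e^{3 t x}}{3} + 2 B^{2} x^{2} e^{2 t x}
This must equal f(x, t) identically; expanded, f = 3 t^{2} e^{2 t} e^{2 x} e^{t x} + 6 t^{2} e^{t} e^{x} e^{2 t x} + 3 t^{2} e^{3 t x} + \frac{t e^{2 t} e^{2 x} e^{t x}}{3} + \frac{2 t e^{t} e^{x} e^{2 t x}}{3} + \frac{t e^{3 t x}}{3} + 2 x^{2} e^{t} e^{x} e^{t x} + 2 x^{2} e^{2 t x} + \frac{10 e^{3 t} e^{3 x}}{3} + \frac{20 e^{2 t} e^{2 x} e^{t x}}{3} + 2 e^{2 t} e^{2 x} + \frac{10 e^{t} e^{x} e^{2 t x}}{3} + 2 e^{t} e^{x} e^{t x}.
Matching coefficients of the independent functions:
  [t e^{3 t x}]:  \frac{B^{3}}{3} = \frac{1}{3}
  [t^{2} e^{3 t x}]:  3 B^{3} = 3
  [x^{2} e^{2 t x}]:  2 B^{2} = 2
  [e^{2 t} e^{2 x}]:  2 A^{2} = 2
  [e^{3 t} e^{3 x}]:  \frac{10 A^{3}}{3} = \frac{10}{3}
  [e^{t} e^{x} e^{t x}, x^{2} e^{t} e^{x} e^{t x}]:  2 A B = 2
  [e^{t} e^{x} e^{2 t x}]:  \frac{10 A B^{2}}{3} = \frac{10}{3}
  [e^{2 t} e^{2 x} e^{t x}]:  \frac{20 A^{2} B}{3} = \frac{20}{3}
  [t e^{t} e^{x} e^{2 t x}]:  \frac{2 A B^{2}}{3} = \frac{2}{3}
  [t e^{2 t} e^{2 x} e^{t x}]:  \frac{A^{2} B}{3} = \frac{1}{3}
  [t^{2} e^{t} e^{x} e^{2 t x}]:  6 A B^{2} = 6
  [t^{2} e^{2 t} e^{2 x} e^{t x}]:  3 A^{2} B = 3
Solving: A = 1, B = 1.
Check against the point condition:
  u(0, 0) = 2  ⟹  A + B = 2  ✓
Hence u(x, t) = e^{t x} + e^{t + x}.

Answer: u(x, t) = e^{t x} + e^{t + x}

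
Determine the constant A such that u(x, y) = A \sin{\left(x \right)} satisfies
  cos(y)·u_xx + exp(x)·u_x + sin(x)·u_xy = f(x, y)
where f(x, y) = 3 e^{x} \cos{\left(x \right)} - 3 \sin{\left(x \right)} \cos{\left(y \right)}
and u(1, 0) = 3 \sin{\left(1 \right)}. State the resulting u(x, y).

Substitute the ansatz u = A \sin{\left(x \right)} into the left-hand side.
Derivatives of the ansatz:
  u_xx = - A \sin{\left(x \right)}
  u_x = A \cos{\left(x \right)}
  u_xy = 0
Term by term:
  cos(y)·u_xx = - A \sin{\left(x \right)} \cos{\left(y \right)}
  exp(x)·u_x = A e^{x} \cos{\left(x \right)}
  sin(x)·u_xy = 0
So the left-hand side equals
  A e^{x} \cos{\left(x \right)} - A \sin{\left(x \right)} \cos{\left(y \right)}
This must equal f(x, y) = 3 e^{x} \cos{\left(x \right)} - 3 \sin{\left(x \right)} \cos{\left(y \right)} identically.
Matching coefficients of the independent functions:
  [e^{x} \cos{\left(x \right)}]:  A = 3
  [\sin{\left(x \right)} \cos{\left(y \right)}]:  - A = -3
Solving: A = 3.
Check against the point condition:
  u(1, 0) = 3 \sin{\left(1 \right)}  ⟹  A \sin{\left(1 \right)} = 3 \sin{\left(1 \right)}  ✓
Hence u(x, y) = 3 \sin{\left(x \right)}.

Answer: u(x, y) = 3 \sin{\left(x \right)}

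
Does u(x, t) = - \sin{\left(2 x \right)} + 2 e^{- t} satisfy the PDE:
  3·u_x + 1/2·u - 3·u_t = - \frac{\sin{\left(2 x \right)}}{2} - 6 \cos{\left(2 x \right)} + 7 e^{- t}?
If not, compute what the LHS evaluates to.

Evaluate each term of the left-hand side for u = - \sin{\left(2 x \right)} + 2 e^{- t}.
Derivatives:
  u_x = - 2 \cos{\left(2 x \right)}
  u_t = - 2 e^{- t}
Terms:
  3·u_x = - 6 \cos{\left(2 x \right)}
  1/2·u = - \frac{\sin{\left(2 x \right)}}{2} + e^{- t}
  -3·u_t = 6 e^{- t}
Sum: LHS = - \frac{\sin{\left(2 x \right)}}{2} - 6 \cos{\left(2 x \right)} + 7 e^{- t}
This is exactly the given right-hand side, so u is a solution.

Answer: Yes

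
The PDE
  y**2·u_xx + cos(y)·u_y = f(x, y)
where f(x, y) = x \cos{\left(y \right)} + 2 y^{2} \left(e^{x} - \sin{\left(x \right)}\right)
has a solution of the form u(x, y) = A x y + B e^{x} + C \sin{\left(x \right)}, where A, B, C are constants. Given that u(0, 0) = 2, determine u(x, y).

Substitute the ansatz u = A x y + B e^{x} + C \sin{\left(x \right)} into the left-hand side.
Derivatives of the ansatz:
  u_xx = B e^{x} - C \sin{\left(x \right)}
  u_y = A x
Term by term:
  y**2·u_xx = B y^{2} e^{x} - C y^{2} \sin{\left(x \right)}
  cos(y)·u_y = A x \cos{\left(y \right)}
So the left-hand side equals
  A x \cos{\left(y \right)} + B y^{2} e^{x} - C y^{2} \sin{\left(x \right)}
This must equal f(x, y) identically; expanded, f = x \cos{\left(y \right)} + 2 y^{2} e^{x} - 2 y^{2} \sin{\left(x \right)}.
Matching coefficients of the independent functions:
  [x \cos{\left(y \right)}]:  A = 1
  [y^{2} e^{x}]:  B = 2
  [y^{2} \sin{\left(x \right)}]:  - C = -2
Solving: A = 1, B = 2, C = 2.
Check against the point condition:
  u(0, 0) = 2  ⟹  B = 2  ✓
Hence u(x, y) = x y + 2 e^{x} + 2 \sin{\left(x \right)}.

Answer: u(x, y) = x y + 2 e^{x} + 2 \sin{\left(x \right)}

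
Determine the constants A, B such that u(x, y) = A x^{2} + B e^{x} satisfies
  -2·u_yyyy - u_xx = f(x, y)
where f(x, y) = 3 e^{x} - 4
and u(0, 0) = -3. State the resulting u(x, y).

Substitute the ansatz u = A x^{2} + B e^{x} into the left-hand side.
Derivatives of the ansatz:
  u_yyyy = 0
  u_xx = 2 A + B e^{x}
Term by term:
  -2·u_yyyy = 0
  -u_xx = - 2 A - B e^{x}
So the left-hand side equals
  - 2 A - B e^{x}
This must equal f(x, y) = 3 e^{x} - 4 identically.
Matching coefficients of the independent functions:
  [constant term]:  - 2 A = -4
  [e^{x}]:  - B = 3
Solving: A = 2, B = -3.
Check against the point condition:
  u(0, 0) = -3  ⟹  B = -3  ✓
Hence u(x, y) = 2 x^{2} - 3 e^{x}.

Answer: u(x, y) = 2 x^{2} - 3 e^{x}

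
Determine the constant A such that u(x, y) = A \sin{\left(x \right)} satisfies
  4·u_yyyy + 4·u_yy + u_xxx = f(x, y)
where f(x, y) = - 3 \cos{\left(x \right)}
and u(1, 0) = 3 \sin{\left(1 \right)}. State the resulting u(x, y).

Substitute the ansatz u = A \sin{\left(x \right)} into the left-hand side.
Derivatives of the ansatz:
  u_yyyy = 0
  u_yy = 0
  u_xxx = - A \cos{\left(x \right)}
Term by term:
  4·u_yyyy = 0
  4·u_yy = 0
  u_xxx = - A \cos{\left(x \right)}
So the left-hand side equals
  - A \cos{\left(x \right)}
This must equal f(x, y) = - 3 \cos{\left(x \right)} identically.
Matching coefficients of the independent functions:
  [\cos{\left(x \right)}]:  - A = -3
Solving: A = 3.
Check against the point condition:
  u(1, 0) = 3 \sin{\left(1 \right)}  ⟹  A \sin{\left(1 \right)} = 3 \sin{\left(1 \right)}  ✓
Hence u(x, y) = 3 \sin{\left(x \right)}.

Answer: u(x, y) = 3 \sin{\left(x \right)}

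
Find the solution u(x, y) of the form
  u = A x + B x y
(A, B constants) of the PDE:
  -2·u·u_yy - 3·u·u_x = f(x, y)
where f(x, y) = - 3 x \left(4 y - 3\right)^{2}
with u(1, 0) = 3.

Answer: u(x, y) = - 4 x y + 3 x

Derivation:
Substitute the ansatz u = A x + B x y into the left-hand side.
Derivatives of the ansatz:
  u_yy = 0
  u_x = A + B y
Term by term:
  -2·u·u_yy = 0
  -3·u·u_x = - 3 A^{2} x - 6 A B x y - 3 B^{2} x y^{2}
So the left-hand side equals
  - 3 A^{2} x - 6 A B x y - 3 B^{2} x y^{2}
This must equal f(x, y) identically; expanded, f = - 48 x y^{2} + 72 x y - 27 x.
Matching coefficients of the independent functions:
  [x]:  - 3 A^{2} = -27
  [x y]:  - 6 A B = 72
  [x y^{2}]:  - 3 B^{2} = -48
These equations allow (A, B) = (-3, 4) or (3, -4).
Impose the point condition(s):
  u(1, 0) = 3  ⟹  A = 3
Only A = 3, B = -4 satisfies everything.
Hence u(x, y) = - 4 x y + 3 x.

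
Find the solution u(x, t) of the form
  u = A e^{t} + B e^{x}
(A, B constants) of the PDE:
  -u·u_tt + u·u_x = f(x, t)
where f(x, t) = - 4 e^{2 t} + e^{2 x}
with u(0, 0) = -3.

Substitute the ansatz u = A e^{t} + B e^{x} into the left-hand side.
Derivatives of the ansatz:
  u_tt = A e^{t}
  u_x = B e^{x}
Term by term:
  -u·u_tt = - A^{2} e^{2 t} - A B e^{t} e^{x}
  u·u_x = A B e^{t} e^{x} + B^{2} e^{2 x}
So the left-hand side equals
  - A^{2} e^{2 t} + B^{2} e^{2 x}
This must equal f(x, t) = - 4 e^{2 t} + e^{2 x} identically.
Matching coefficients of the independent functions:
  [e^{2 t}]:  - A^{2} = -4
  [e^{2 x}]:  B^{2} = 1
These equations allow (A, B) = (-2, -1) or (-2, 1) or (2, -1) or (2, 1).
Impose the point condition(s):
  u(0, 0) = -3  ⟹  A + B = -3
Only A = -2, B = -1 satisfies everything.
Hence u(x, t) = - 2 e^{t} - e^{x}.

Answer: u(x, t) = - 2 e^{t} - e^{x}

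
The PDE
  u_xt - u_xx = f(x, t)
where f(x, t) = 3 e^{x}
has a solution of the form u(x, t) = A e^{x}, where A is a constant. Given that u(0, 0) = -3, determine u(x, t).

Substitute the ansatz u = A e^{x} into the left-hand side.
Derivatives of the ansatz:
  u_xt = 0
  u_xx = A e^{x}
Term by term:
  u_xt = 0
  -u_xx = - A e^{x}
So the left-hand side equals
  - A e^{x}
This must equal f(x, t) = 3 e^{x} identically.
Matching coefficients of the independent functions:
  [e^{x}]:  - A = 3
Solving: A = -3.
Check against the point condition:
  u(0, 0) = -3  ⟹  A = -3  ✓
Hence u(x, t) = - 3 e^{x}.

Answer: u(x, t) = - 3 e^{x}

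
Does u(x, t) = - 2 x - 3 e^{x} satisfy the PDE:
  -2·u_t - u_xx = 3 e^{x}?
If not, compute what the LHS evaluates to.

Answer: Yes

Derivation:
Evaluate each term of the left-hand side for u = - 2 x - 3 e^{x}.
Derivatives:
  u_t = 0
  u_xx = - 3 e^{x}
Terms:
  -2·u_t = 0
  -u_xx = 3 e^{x}
Sum: LHS = 3 e^{x}
This is exactly the given right-hand side, so u is a solution.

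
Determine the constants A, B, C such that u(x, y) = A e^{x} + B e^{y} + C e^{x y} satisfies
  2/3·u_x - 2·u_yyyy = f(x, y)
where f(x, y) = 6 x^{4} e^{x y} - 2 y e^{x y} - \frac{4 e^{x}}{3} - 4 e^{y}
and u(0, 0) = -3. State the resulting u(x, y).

Answer: u(x, y) = - 2 e^{x} + 2 e^{y} - 3 e^{x y}

Derivation:
Substitute the ansatz u = A e^{x} + B e^{y} + C e^{x y} into the left-hand side.
Derivatives of the ansatz:
  u_x = A e^{x} + C y e^{x y}
  u_yyyy = B e^{y} + C x^{4} e^{x y}
Term by term:
  2/3·u_x = \frac{2 A e^{x}}{3} + \frac{2 C y e^{x y}}{3}
  -2·u_yyyy = - 2 B e^{y} - 2 C x^{4} e^{x y}
So the left-hand side equals
  \frac{2 A e^{x}}{3} - 2 B e^{y} - 2 C x^{4} e^{x y} + \frac{2 C y e^{x y}}{3}
This must equal f(x, y) = 6 x^{4} e^{x y} - 2 y e^{x y} - \frac{4 e^{x}}{3} - 4 e^{y} identically.
Matching coefficients of the independent functions:
  [x^{4} e^{x y}]:  - 2 C = 6
  [y e^{x y}]:  \frac{2 C}{3} = -2
  [e^{x}]:  \frac{2 A}{3} = - \frac{4}{3}
  [e^{y}]:  - 2 B = -4
Solving: A = -2, B = 2, C = -3.
Check against the point condition:
  u(0, 0) = -3  ⟹  A + B + C = -3  ✓
Hence u(x, y) = - 2 e^{x} + 2 e^{y} - 3 e^{x y}.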